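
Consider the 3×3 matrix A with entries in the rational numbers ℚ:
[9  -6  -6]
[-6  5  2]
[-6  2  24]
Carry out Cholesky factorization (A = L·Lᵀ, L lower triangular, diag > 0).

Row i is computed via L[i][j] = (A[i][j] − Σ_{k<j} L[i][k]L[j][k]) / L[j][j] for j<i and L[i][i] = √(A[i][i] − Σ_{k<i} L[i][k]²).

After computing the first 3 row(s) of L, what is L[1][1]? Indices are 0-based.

Step 1: L[0][0] = √(9) = 3.
  L[1][0] = (-6) / L[0][0] = -2.
Step 2: L[1][1] = √(1) = 1.
  L[2][0] = (-6) / L[0][0] = -2.
  L[2][1] = (-2) / L[1][1] = -2.
Step 3: L[2][2] = √(16) = 4.

L[1][1] = 1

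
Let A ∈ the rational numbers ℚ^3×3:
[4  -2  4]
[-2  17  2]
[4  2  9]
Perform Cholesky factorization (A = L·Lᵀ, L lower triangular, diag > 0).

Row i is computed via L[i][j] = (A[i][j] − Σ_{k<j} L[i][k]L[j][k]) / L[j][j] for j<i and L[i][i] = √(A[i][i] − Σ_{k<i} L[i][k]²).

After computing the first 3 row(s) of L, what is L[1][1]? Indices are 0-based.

L[1][1] = 4

Step 1: L[0][0] = √(4) = 2.
  L[1][0] = (-2) / L[0][0] = -1.
Step 2: L[1][1] = √(16) = 4.
  L[2][0] = (4) / L[0][0] = 2.
  L[2][1] = (4) / L[1][1] = 1.
Step 3: L[2][2] = √(4) = 2.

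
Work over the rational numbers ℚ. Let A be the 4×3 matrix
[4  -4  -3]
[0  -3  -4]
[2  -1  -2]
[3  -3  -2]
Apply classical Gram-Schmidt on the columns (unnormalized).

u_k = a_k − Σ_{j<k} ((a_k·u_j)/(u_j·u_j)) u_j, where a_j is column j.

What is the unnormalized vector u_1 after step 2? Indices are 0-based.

Step 1: u_0 = a_0 = (4, 0, 2, 3).
Step 2: u_1 = a_1 − (-27/29)·u_0 = (-8/29, -3, 25/29, -6/29).

u_1 = (-8/29, -3, 25/29, -6/29)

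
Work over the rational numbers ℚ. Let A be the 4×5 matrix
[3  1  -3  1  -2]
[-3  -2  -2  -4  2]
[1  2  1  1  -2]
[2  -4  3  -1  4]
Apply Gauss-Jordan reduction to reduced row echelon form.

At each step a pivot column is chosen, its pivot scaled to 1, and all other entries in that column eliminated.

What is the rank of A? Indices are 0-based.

step 1: normalize row 0 (÷3) = (1, 1/3, -1, 1/3, -2/3)
  row 1: subtract -3×row0 = (0, -1, -5, -3, 0)
  row 2: subtract 1×row0 = (0, 5/3, 2, 2/3, -4/3)
  row 3: subtract 2×row0 = (0, -14/3, 5, -5/3, 16/3)
step 2: normalize row 1 (÷-1) = (0, 1, 5, 3, 0)
  row 0: subtract 1/3×row1 = (1, 0, -8/3, -2/3, -2/3)
  row 2: subtract 5/3×row1 = (0, 0, -19/3, -13/3, -4/3)
  row 3: subtract -14/3×row1 = (0, 0, 85/3, 37/3, 16/3)
step 3: normalize row 2 (÷-19/3) = (0, 0, 1, 13/19, 4/19)
  row 0: subtract -8/3×row2 = (1, 0, 0, 22/19, -2/19)
  row 1: subtract 5×row2 = (0, 1, 0, -8/19, -20/19)
  row 3: subtract 85/3×row2 = (0, 0, 0, -134/19, -12/19)
step 4: normalize row 3 (÷-134/19) = (0, 0, 0, 1, 6/67)
  row 0: subtract 22/19×row3 = (1, 0, 0, 0, -14/67)
  row 1: subtract -8/19×row3 = (0, 1, 0, 0, -68/67)
  row 2: subtract 13/19×row3 = (0, 0, 1, 0, 10/67)

rank = 4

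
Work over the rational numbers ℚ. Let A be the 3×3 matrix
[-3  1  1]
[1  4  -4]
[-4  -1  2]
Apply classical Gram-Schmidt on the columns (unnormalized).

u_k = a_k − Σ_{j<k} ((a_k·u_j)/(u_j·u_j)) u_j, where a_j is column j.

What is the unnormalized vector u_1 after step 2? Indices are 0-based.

Step 1: u_0 = a_0 = (-3, 1, -4).
Step 2: u_1 = a_1 − (5/26)·u_0 = (41/26, 99/26, -3/13).

u_1 = (41/26, 99/26, -3/13)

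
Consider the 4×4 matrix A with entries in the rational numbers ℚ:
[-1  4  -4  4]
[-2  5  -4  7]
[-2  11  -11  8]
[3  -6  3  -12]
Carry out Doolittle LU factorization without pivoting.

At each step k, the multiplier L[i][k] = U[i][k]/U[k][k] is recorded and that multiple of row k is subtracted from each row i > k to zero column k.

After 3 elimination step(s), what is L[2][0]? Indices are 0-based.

L[2][0] = 2

[col 0] pivot -1
  R1 -= 2*R0 → (0, -3, 4, -1)  (L[1][0] := 2)
  R2 -= 2*R0 → (0, 3, -3, 0)  (L[2][0] := 2)
  R3 -= -3*R0 → (0, 6, -9, 0)  (L[3][0] := -3)
[col 1] pivot -3
  R2 -= -1*R1 → (0, 0, 1, -1)  (L[2][1] := -1)
  R3 -= -2*R1 → (0, 0, -1, -2)  (L[3][1] := -2)
[col 2] pivot 1
  R3 -= -1*R2 → (0, 0, 0, -3)  (L[3][2] := -1)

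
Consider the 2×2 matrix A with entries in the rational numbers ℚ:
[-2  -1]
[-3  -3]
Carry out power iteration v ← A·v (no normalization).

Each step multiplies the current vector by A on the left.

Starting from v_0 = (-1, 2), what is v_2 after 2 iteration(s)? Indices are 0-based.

v_2 = (3, 9)

v_0 = (-1, 2).
v_1 = A·v_0 = (0, -3).
v_2 = A·v_1 = (3, 9).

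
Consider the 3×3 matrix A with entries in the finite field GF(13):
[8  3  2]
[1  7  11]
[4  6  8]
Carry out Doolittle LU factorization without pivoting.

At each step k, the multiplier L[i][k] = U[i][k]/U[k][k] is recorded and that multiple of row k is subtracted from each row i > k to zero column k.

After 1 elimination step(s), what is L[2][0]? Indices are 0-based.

L[2][0] = 7

[col 0] pivot 8
  R1 -= 5*R0 → (0, 5, 1)  (L[1][0] := 5)
  R2 -= 7*R0 → (0, 11, 7)  (L[2][0] := 7)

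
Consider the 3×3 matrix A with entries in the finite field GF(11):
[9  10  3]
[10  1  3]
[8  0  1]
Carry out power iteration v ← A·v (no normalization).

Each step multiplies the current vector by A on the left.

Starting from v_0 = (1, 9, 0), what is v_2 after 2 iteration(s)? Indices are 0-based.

v_2 = (5, 10, 8)

v_0 = (1, 9, 0).
v_1 = A·v_0 = (0, 8, 8).
v_2 = A·v_1 = (5, 10, 8).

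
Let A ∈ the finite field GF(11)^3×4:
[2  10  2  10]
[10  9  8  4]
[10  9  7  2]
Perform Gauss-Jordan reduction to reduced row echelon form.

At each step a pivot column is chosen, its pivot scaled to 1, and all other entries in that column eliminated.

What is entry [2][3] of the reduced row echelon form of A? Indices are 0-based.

M[2][3] = 2

[1] R0 /= 2  ⇒  (1, 5, 1, 5)
     R1 -= 10·R0  ⇒  (0, 3, 9, 9)
     R2 -= 10·R0  ⇒  (0, 3, 8, 7)
[2] R1 /= 3  ⇒  (0, 1, 3, 3)
     R0 -= 5·R1  ⇒  (1, 0, 8, 1)
     R2 -= 3·R1  ⇒  (0, 0, 10, 9)
[3] R2 /= 10  ⇒  (0, 0, 1, 2)
     R0 -= 8·R2  ⇒  (1, 0, 0, 7)
     R1 -= 3·R2  ⇒  (0, 1, 0, 8)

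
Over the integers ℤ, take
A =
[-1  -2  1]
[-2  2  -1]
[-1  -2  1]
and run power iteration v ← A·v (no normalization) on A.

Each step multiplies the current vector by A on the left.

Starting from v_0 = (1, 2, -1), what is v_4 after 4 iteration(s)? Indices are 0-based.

v_4 = (-132, 276, -132)

v_0 = (1, 2, -1).
v_1 = A·v_0 = (-6, 3, -6).
v_2 = A·v_1 = (-6, 24, -6).
v_3 = A·v_2 = (-48, 66, -48).
v_4 = A·v_3 = (-132, 276, -132).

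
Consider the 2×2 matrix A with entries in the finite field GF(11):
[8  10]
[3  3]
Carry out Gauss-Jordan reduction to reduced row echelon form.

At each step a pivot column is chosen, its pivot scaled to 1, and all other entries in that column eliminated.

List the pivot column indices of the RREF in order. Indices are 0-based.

pivot columns: 0, 1

[1] R0 /= 8  ⇒  (1, 4)
     R1 -= 3·R0  ⇒  (0, 2)
[2] R1 /= 2  ⇒  (0, 1)
     R0 -= 4·R1  ⇒  (1, 0)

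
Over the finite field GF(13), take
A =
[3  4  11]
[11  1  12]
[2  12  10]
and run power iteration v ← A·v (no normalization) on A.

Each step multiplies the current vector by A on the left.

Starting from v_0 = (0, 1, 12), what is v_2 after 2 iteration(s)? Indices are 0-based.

v_2 = (9, 1, 4)

v_0 = (0, 1, 12).
v_1 = A·v_0 = (6, 2, 2).
v_2 = A·v_1 = (9, 1, 4).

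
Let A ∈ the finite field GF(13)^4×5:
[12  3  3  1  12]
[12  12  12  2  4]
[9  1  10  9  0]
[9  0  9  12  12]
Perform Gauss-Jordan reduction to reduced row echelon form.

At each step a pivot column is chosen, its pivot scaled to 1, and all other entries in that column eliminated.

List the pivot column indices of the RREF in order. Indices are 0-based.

pivot columns: 0, 1, 2, 3

[1] R0 /= 12  ⇒  (1, 10, 10, 12, 1)
     R1 -= 12·R0  ⇒  (0, 9, 9, 1, 5)
     R2 -= 9·R0  ⇒  (0, 2, 11, 5, 4)
     R3 -= 9·R0  ⇒  (0, 1, 10, 8, 3)
[2] R1 /= 9  ⇒  (0, 1, 1, 3, 2)
     R0 -= 10·R1  ⇒  (1, 0, 0, 8, 7)
     R2 -= 2·R1  ⇒  (0, 0, 9, 12, 0)
     R3 -= 1·R1  ⇒  (0, 0, 9, 5, 1)
[3] R2 /= 9  ⇒  (0, 0, 1, 10, 0)
     R1 -= 1·R2  ⇒  (0, 1, 0, 6, 2)
     R3 -= 9·R2  ⇒  (0, 0, 0, 6, 1)
[4] R3 /= 6  ⇒  (0, 0, 0, 1, 11)
     R0 -= 8·R3  ⇒  (1, 0, 0, 0, 10)
     R1 -= 6·R3  ⇒  (0, 1, 0, 0, 1)
     R2 -= 10·R3  ⇒  (0, 0, 1, 0, 7)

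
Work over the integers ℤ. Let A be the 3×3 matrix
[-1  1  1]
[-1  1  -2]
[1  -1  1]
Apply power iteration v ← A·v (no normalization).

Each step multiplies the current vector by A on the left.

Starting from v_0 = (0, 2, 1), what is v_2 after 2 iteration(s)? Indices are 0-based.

v_0 = (0, 2, 1).
v_1 = A·v_0 = (3, 0, -1).
v_2 = A·v_1 = (-4, -1, 2).

v_2 = (-4, -1, 2)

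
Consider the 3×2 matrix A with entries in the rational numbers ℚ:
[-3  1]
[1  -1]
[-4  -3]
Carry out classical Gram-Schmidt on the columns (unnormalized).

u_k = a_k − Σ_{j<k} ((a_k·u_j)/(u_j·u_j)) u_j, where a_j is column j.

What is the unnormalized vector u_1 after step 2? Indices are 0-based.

Step 1: u_0 = a_0 = (-3, 1, -4).
Step 2: u_1 = a_1 − (4/13)·u_0 = (25/13, -17/13, -23/13).

u_1 = (25/13, -17/13, -23/13)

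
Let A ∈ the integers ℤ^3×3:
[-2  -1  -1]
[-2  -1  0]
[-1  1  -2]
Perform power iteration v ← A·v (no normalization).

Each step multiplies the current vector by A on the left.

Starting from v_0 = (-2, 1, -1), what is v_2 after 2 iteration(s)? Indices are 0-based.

v_0 = (-2, 1, -1).
v_1 = A·v_0 = (4, 3, 5).
v_2 = A·v_1 = (-16, -11, -11).

v_2 = (-16, -11, -11)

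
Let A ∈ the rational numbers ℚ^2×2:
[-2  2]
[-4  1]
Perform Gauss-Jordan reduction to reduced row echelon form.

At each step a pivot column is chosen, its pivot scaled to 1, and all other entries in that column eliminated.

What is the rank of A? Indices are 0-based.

step 1: normalize row 0 (÷-2) = (1, -1)
  row 1: subtract -4×row0 = (0, -3)
step 2: normalize row 1 (÷-3) = (0, 1)
  row 0: subtract -1×row1 = (1, 0)

rank = 2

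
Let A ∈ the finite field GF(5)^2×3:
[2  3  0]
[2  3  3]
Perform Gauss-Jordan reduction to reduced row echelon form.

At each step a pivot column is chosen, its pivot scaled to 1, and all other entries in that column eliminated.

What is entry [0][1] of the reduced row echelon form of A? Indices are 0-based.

step 1: normalize row 0 (÷2) = (1, 4, 0)
  row 1: subtract 2×row0 = (0, 0, 3)
skip col 1 (zero from row 1)
step 2: normalize row 1 (÷3) = (0, 0, 1)

M[0][1] = 4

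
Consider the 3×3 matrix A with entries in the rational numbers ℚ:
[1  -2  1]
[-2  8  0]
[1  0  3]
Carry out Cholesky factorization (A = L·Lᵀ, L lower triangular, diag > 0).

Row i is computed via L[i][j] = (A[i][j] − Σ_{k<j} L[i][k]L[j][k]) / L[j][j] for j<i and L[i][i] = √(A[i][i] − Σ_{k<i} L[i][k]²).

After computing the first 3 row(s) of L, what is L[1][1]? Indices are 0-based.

Step 1: L[0][0] = √(1) = 1.
  L[1][0] = (-2) / L[0][0] = -2.
Step 2: L[1][1] = √(4) = 2.
  L[2][0] = (1) / L[0][0] = 1.
  L[2][1] = (2) / L[1][1] = 1.
Step 3: L[2][2] = √(1) = 1.

L[1][1] = 2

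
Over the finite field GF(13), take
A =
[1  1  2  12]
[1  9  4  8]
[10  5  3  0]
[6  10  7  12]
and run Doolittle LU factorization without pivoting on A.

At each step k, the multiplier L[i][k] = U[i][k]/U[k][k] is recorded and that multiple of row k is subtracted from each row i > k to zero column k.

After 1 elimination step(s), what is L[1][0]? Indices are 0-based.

[col 0] pivot 1
  R1 -= 1*R0 → (0, 8, 2, 9)  (L[1][0] := 1)
  R2 -= 10*R0 → (0, 8, 9, 10)  (L[2][0] := 10)
  R3 -= 6*R0 → (0, 4, 8, 5)  (L[3][0] := 6)

L[1][0] = 1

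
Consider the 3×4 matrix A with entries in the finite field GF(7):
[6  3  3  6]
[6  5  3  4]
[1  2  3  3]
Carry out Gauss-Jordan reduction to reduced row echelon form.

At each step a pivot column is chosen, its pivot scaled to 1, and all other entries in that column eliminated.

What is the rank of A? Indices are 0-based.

step 1: normalize row 0 (÷6) = (1, 4, 4, 1)
  row 1: subtract 6×row0 = (0, 2, 0, 5)
  row 2: subtract 1×row0 = (0, 5, 6, 2)
step 2: normalize row 1 (÷2) = (0, 1, 0, 6)
  row 0: subtract 4×row1 = (1, 0, 4, 5)
  row 2: subtract 5×row1 = (0, 0, 6, 0)
step 3: normalize row 2 (÷6) = (0, 0, 1, 0)
  row 0: subtract 4×row2 = (1, 0, 0, 5)

rank = 3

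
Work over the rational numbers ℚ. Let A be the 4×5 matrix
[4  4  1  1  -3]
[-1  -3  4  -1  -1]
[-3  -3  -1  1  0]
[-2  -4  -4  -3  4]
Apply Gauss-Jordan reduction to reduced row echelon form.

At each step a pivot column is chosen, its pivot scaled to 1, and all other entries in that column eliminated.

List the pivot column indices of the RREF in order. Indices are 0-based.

pivot columns: 0, 1, 2, 3

[1] R0 /= 4  ⇒  (1, 1, 1/4, 1/4, -3/4)
     R1 -= -1·R0  ⇒  (0, -2, 17/4, -3/4, -7/4)
     R2 -= -3·R0  ⇒  (0, 0, -1/4, 7/4, -9/4)
     R3 -= -2·R0  ⇒  (0, -2, -7/2, -5/2, 5/2)
[2] R1 /= -2  ⇒  (0, 1, -17/8, 3/8, 7/8)
     R0 -= 1·R1  ⇒  (1, 0, 19/8, -1/8, -13/8)
     R3 -= -2·R1  ⇒  (0, 0, -31/4, -7/4, 17/4)
[3] R2 /= -1/4  ⇒  (0, 0, 1, -7, 9)
     R0 -= 19/8·R2  ⇒  (1, 0, 0, 33/2, -23)
     R1 -= -17/8·R2  ⇒  (0, 1, 0, -29/2, 20)
     R3 -= -31/4·R2  ⇒  (0, 0, 0, -56, 74)
[4] R3 /= -56  ⇒  (0, 0, 0, 1, -37/28)
     R0 -= 33/2·R3  ⇒  (1, 0, 0, 0, -67/56)
     R1 -= -29/2·R3  ⇒  (0, 1, 0, 0, 47/56)
     R2 -= -7·R3  ⇒  (0, 0, 1, 0, -1/4)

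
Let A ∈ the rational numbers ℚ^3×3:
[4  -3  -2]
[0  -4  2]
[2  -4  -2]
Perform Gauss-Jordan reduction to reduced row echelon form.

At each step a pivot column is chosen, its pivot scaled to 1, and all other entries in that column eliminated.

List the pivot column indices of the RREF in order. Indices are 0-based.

[1] R0 /= 4  ⇒  (1, -3/4, -1/2)
     R2 -= 2·R0  ⇒  (0, -5/2, -1)
[2] R1 /= -4  ⇒  (0, 1, -1/2)
     R0 -= -3/4·R1  ⇒  (1, 0, -7/8)
     R2 -= -5/2·R1  ⇒  (0, 0, -9/4)
[3] R2 /= -9/4  ⇒  (0, 0, 1)
     R0 -= -7/8·R2  ⇒  (1, 0, 0)
     R1 -= -1/2·R2  ⇒  (0, 1, 0)

pivot columns: 0, 1, 2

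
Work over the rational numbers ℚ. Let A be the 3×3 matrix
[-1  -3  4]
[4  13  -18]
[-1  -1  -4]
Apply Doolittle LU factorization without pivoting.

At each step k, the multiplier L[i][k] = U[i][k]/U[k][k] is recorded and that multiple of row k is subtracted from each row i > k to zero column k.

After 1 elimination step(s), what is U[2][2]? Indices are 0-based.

[col 0] pivot -1
  R1 -= -4*R0 → (0, 1, -2)  (L[1][0] := -4)
  R2 -= 1*R0 → (0, 2, -8)  (L[2][0] := 1)

U[2][2] = -8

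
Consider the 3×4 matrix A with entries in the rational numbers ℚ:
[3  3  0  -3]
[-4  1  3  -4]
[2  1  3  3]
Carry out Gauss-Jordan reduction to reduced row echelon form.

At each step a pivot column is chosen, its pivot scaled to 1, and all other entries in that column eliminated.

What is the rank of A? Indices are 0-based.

step 1: normalize row 0 (÷3) = (1, 1, 0, -1)
  row 1: subtract -4×row0 = (0, 5, 3, -8)
  row 2: subtract 2×row0 = (0, -1, 3, 5)
step 2: normalize row 1 (÷5) = (0, 1, 3/5, -8/5)
  row 0: subtract 1×row1 = (1, 0, -3/5, 3/5)
  row 2: subtract -1×row1 = (0, 0, 18/5, 17/5)
step 3: normalize row 2 (÷18/5) = (0, 0, 1, 17/18)
  row 0: subtract -3/5×row2 = (1, 0, 0, 7/6)
  row 1: subtract 3/5×row2 = (0, 1, 0, -13/6)

rank = 3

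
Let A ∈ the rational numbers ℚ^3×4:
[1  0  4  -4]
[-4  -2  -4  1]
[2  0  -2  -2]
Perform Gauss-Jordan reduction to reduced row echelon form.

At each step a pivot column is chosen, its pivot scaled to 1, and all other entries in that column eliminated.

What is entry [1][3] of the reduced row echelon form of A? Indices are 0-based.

M[1][3] = 39/10

step 1: normalize row 0 (÷1) = (1, 0, 4, -4)
  row 1: subtract -4×row0 = (0, -2, 12, -15)
  row 2: subtract 2×row0 = (0, 0, -10, 6)
step 2: normalize row 1 (÷-2) = (0, 1, -6, 15/2)
step 3: normalize row 2 (÷-10) = (0, 0, 1, -3/5)
  row 0: subtract 4×row2 = (1, 0, 0, -8/5)
  row 1: subtract -6×row2 = (0, 1, 0, 39/10)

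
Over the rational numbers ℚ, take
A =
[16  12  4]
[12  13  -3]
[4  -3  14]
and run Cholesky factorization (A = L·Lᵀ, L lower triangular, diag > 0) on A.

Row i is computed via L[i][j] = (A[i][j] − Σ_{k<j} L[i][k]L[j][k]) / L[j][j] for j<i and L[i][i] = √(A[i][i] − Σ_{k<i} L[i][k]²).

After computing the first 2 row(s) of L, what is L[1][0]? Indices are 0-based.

Step 1: L[0][0] = √(16) = 4.
  L[1][0] = (12) / L[0][0] = 3.
Step 2: L[1][1] = √(4) = 2.

L[1][0] = 3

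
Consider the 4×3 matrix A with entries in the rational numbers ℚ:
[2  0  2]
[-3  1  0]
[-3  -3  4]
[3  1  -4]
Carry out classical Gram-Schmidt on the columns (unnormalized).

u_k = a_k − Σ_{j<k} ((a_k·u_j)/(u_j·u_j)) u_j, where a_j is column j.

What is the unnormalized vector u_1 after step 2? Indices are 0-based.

u_1 = (-18/31, 58/31, -66/31, 4/31)

Step 1: u_0 = a_0 = (2, -3, -3, 3).
Step 2: u_1 = a_1 − (9/31)·u_0 = (-18/31, 58/31, -66/31, 4/31).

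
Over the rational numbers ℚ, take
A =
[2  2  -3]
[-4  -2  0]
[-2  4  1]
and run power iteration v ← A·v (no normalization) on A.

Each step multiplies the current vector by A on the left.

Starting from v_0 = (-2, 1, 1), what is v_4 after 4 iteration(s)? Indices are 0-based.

v_0 = (-2, 1, 1).
v_1 = A·v_0 = (-5, 6, 9).
v_2 = A·v_1 = (-25, 8, 43).
v_3 = A·v_2 = (-163, 84, 125).
v_4 = A·v_3 = (-533, 484, 787).

v_4 = (-533, 484, 787)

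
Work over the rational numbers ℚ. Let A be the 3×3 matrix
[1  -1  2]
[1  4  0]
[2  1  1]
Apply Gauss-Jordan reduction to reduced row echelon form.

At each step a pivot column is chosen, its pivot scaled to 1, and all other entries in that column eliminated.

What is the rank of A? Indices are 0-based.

step 1: normalize row 0 (÷1) = (1, -1, 2)
  row 1: subtract 1×row0 = (0, 5, -2)
  row 2: subtract 2×row0 = (0, 3, -3)
step 2: normalize row 1 (÷5) = (0, 1, -2/5)
  row 0: subtract -1×row1 = (1, 0, 8/5)
  row 2: subtract 3×row1 = (0, 0, -9/5)
step 3: normalize row 2 (÷-9/5) = (0, 0, 1)
  row 0: subtract 8/5×row2 = (1, 0, 0)
  row 1: subtract -2/5×row2 = (0, 1, 0)

rank = 3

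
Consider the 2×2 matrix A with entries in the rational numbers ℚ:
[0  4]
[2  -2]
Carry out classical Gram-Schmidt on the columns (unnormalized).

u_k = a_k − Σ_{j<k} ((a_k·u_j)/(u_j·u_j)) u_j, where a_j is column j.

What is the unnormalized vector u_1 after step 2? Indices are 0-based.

u_1 = (4, 0)

Step 1: u_0 = a_0 = (0, 2).
Step 2: u_1 = a_1 − (-1)·u_0 = (4, 0).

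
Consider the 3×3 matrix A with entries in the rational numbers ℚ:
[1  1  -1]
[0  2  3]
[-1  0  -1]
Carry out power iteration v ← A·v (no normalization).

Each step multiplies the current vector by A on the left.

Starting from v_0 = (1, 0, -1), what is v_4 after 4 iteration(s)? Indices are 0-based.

v_0 = (1, 0, -1).
v_1 = A·v_0 = (2, -3, 0).
v_2 = A·v_1 = (-1, -6, -2).
v_3 = A·v_2 = (-5, -18, 3).
v_4 = A·v_3 = (-26, -27, 2).

v_4 = (-26, -27, 2)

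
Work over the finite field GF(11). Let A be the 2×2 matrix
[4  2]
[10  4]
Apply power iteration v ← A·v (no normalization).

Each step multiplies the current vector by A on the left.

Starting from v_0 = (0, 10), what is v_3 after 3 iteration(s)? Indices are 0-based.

v_3 = (7, 4)

v_0 = (0, 10).
v_1 = A·v_0 = (9, 7).
v_2 = A·v_1 = (6, 8).
v_3 = A·v_2 = (7, 4).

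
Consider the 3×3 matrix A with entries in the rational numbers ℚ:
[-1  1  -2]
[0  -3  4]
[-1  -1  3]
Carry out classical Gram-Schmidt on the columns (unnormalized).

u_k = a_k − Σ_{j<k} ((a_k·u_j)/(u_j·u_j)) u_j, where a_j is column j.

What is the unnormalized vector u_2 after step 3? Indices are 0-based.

Step 1: u_0 = a_0 = (-1, 0, -1).
Step 2: u_1 = a_1 − (0)·u_0 = (1, -3, -1).
Step 3: u_2 = a_2 − (-1/2)·u_0 − (-17/11)·u_1 = (-21/22, -7/11, 21/22).

u_2 = (-21/22, -7/11, 21/22)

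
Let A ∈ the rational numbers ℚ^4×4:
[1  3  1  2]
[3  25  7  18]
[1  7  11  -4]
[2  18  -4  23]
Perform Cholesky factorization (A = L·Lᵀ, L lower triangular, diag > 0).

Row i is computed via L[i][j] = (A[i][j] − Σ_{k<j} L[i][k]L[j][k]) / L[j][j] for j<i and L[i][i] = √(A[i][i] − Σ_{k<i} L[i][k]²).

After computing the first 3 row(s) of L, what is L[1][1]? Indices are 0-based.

L[1][1] = 4

Step 1: L[0][0] = √(1) = 1.
  L[1][0] = (3) / L[0][0] = 3.
Step 2: L[1][1] = √(16) = 4.
  L[2][0] = (1) / L[0][0] = 1.
  L[2][1] = (4) / L[1][1] = 1.
Step 3: L[2][2] = √(9) = 3.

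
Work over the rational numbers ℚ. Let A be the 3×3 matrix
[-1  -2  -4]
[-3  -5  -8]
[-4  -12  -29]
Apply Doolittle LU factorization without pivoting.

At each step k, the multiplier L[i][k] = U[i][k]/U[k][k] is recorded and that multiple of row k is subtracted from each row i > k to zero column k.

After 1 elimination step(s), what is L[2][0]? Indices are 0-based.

Step 1: pivot at (0,0) is -1.
  row1 ← row1 − (3)·row0  ⇒  L[1][0]=3, U row1=(0, 1, 4)
  row2 ← row2 − (4)·row0  ⇒  L[2][0]=4, U row2=(0, -4, -13)

L[2][0] = 4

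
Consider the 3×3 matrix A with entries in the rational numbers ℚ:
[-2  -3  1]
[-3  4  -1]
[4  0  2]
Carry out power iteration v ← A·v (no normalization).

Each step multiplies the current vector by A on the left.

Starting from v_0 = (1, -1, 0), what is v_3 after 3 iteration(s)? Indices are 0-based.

v_3 = (71, -221, 116)

v_0 = (1, -1, 0).
v_1 = A·v_0 = (1, -7, 4).
v_2 = A·v_1 = (23, -35, 12).
v_3 = A·v_2 = (71, -221, 116).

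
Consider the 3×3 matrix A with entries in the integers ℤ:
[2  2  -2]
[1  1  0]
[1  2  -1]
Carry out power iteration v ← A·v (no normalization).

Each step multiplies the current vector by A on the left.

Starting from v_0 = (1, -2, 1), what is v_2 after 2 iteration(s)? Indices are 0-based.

v_2 = (-2, -5, -2)

v_0 = (1, -2, 1).
v_1 = A·v_0 = (-4, -1, -4).
v_2 = A·v_1 = (-2, -5, -2).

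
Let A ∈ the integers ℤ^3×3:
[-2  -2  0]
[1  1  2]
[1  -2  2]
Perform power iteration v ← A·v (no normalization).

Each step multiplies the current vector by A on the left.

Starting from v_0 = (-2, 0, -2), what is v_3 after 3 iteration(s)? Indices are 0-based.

v_0 = (-2, 0, -2).
v_1 = A·v_0 = (4, -6, -6).
v_2 = A·v_1 = (4, -14, 4).
v_3 = A·v_2 = (20, -2, 40).

v_3 = (20, -2, 40)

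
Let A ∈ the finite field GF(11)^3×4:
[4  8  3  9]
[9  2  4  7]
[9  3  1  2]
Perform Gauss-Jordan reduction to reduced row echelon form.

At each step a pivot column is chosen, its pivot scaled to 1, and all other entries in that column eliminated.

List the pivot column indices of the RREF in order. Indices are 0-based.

[1] R0 /= 4  ⇒  (1, 2, 9, 5)
     R1 -= 9·R0  ⇒  (0, 6, 0, 6)
     R2 -= 9·R0  ⇒  (0, 7, 8, 1)
[2] R1 /= 6  ⇒  (0, 1, 0, 1)
     R0 -= 2·R1  ⇒  (1, 0, 9, 3)
     R2 -= 7·R1  ⇒  (0, 0, 8, 5)
[3] R2 /= 8  ⇒  (0, 0, 1, 2)
     R0 -= 9·R2  ⇒  (1, 0, 0, 7)

pivot columns: 0, 1, 2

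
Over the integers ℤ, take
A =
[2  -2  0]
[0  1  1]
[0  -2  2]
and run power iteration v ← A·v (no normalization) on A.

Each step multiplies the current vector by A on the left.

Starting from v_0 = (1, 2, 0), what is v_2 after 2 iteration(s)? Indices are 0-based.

v_2 = (-8, -2, -12)

v_0 = (1, 2, 0).
v_1 = A·v_0 = (-2, 2, -4).
v_2 = A·v_1 = (-8, -2, -12).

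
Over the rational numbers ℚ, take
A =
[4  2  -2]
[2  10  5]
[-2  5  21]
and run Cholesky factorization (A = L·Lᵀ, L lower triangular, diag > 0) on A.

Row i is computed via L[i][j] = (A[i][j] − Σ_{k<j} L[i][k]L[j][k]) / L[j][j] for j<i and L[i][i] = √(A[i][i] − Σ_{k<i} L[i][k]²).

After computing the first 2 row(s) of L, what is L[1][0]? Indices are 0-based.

L[1][0] = 1

Step 1: L[0][0] = √(4) = 2.
  L[1][0] = (2) / L[0][0] = 1.
Step 2: L[1][1] = √(9) = 3.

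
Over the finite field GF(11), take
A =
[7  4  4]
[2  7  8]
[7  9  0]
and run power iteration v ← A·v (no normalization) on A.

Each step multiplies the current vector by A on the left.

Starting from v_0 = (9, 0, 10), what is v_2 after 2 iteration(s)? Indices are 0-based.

v_0 = (9, 0, 10).
v_1 = A·v_0 = (4, 10, 8).
v_2 = A·v_1 = (1, 10, 8).

v_2 = (1, 10, 8)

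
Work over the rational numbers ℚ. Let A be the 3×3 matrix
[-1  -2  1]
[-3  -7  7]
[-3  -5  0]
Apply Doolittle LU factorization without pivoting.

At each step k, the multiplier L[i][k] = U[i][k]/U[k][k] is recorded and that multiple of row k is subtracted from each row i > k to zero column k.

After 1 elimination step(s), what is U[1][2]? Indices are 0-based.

Step 1: pivot at (0,0) is -1.
  row1 ← row1 − (3)·row0  ⇒  L[1][0]=3, U row1=(0, -1, 4)
  row2 ← row2 − (3)·row0  ⇒  L[2][0]=3, U row2=(0, 1, -3)

U[1][2] = 4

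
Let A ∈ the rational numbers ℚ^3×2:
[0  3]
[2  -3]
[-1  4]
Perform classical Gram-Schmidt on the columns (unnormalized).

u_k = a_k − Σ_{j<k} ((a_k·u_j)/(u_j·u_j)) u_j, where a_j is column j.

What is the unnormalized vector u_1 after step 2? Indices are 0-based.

Step 1: u_0 = a_0 = (0, 2, -1).
Step 2: u_1 = a_1 − (-2)·u_0 = (3, 1, 2).

u_1 = (3, 1, 2)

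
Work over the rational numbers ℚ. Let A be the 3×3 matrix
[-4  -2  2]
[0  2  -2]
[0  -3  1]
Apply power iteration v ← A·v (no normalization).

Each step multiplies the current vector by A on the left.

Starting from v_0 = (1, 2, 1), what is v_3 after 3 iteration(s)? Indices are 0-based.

v_3 = (-90, 50, -53)

v_0 = (1, 2, 1).
v_1 = A·v_0 = (-6, 2, -5).
v_2 = A·v_1 = (10, 14, -11).
v_3 = A·v_2 = (-90, 50, -53).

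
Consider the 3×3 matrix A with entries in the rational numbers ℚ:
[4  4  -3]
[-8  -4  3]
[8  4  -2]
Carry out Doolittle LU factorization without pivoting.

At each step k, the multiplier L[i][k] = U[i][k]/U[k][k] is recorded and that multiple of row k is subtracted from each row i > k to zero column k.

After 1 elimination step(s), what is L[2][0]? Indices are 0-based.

[col 0] pivot 4
  R1 -= -2*R0 → (0, 4, -3)  (L[1][0] := -2)
  R2 -= 2*R0 → (0, -4, 4)  (L[2][0] := 2)

L[2][0] = 2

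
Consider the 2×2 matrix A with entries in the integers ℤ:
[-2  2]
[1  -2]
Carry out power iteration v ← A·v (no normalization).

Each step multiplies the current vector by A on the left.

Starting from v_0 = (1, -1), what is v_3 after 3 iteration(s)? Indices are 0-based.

v_3 = (-48, 34)

v_0 = (1, -1).
v_1 = A·v_0 = (-4, 3).
v_2 = A·v_1 = (14, -10).
v_3 = A·v_2 = (-48, 34).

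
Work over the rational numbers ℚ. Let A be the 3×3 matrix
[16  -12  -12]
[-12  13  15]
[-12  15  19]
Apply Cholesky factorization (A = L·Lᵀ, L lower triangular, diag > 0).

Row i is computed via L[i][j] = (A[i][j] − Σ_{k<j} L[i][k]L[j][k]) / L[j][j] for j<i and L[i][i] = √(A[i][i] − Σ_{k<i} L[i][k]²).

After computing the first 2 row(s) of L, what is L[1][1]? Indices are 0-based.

L[1][1] = 2

Step 1: L[0][0] = √(16) = 4.
  L[1][0] = (-12) / L[0][0] = -3.
Step 2: L[1][1] = √(4) = 2.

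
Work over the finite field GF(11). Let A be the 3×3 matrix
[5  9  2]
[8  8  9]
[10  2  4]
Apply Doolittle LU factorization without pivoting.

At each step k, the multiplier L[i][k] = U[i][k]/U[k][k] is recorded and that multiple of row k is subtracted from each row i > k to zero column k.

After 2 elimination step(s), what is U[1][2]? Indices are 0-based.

[col 0] pivot 5
  R1 -= 6*R0 → (0, 9, 8)  (L[1][0] := 6)
  R2 -= 2*R0 → (0, 6, 0)  (L[2][0] := 2)
[col 1] pivot 9
  R2 -= 8*R1 → (0, 0, 2)  (L[2][1] := 8)

U[1][2] = 8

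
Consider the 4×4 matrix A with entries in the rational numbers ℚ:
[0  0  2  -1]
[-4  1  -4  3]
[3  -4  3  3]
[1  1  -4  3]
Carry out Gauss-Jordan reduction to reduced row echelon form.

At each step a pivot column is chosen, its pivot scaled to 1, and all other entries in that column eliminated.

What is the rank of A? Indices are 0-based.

rank = 4

pivot(0,0): swap R0↔R1
pivot(0,0)=-4: scale R0 → (1, -1/4, 1, -3/4)
  clear (2,0): R2 −= (3)R0 → (0, -13/4, 0, 21/4)
  clear (3,0): R3 −= (1)R0 → (0, 5/4, -5, 15/4)
pivot(1,1): swap R1↔R2
pivot(1,1)=-13/4: scale R1 → (0, 1, 0, -21/13)
  clear (0,1): R0 −= (-1/4)R1 → (1, 0, 1, -15/13)
  clear (3,1): R3 −= (5/4)R1 → (0, 0, -5, 75/13)
pivot(2,2)=2: scale R2 → (0, 0, 1, -1/2)
  clear (0,2): R0 −= (1)R2 → (1, 0, 0, -17/26)
  clear (3,2): R3 −= (-5)R2 → (0, 0, 0, 85/26)
pivot(3,3)=85/26: scale R3 → (0, 0, 0, 1)
  clear (0,3): R0 −= (-17/26)R3 → (1, 0, 0, 0)
  clear (1,3): R1 −= (-21/13)R3 → (0, 1, 0, 0)
  clear (2,3): R2 −= (-1/2)R3 → (0, 0, 1, 0)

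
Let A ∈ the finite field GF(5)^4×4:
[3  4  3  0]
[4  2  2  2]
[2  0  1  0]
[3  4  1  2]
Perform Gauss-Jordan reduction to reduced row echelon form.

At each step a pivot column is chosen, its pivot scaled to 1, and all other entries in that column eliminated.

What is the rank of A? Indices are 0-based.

pivot(0,0)=3: scale R0 → (1, 3, 1, 0)
  clear (1,0): R1 −= (4)R0 → (0, 0, 3, 2)
  clear (2,0): R2 −= (2)R0 → (0, 4, 4, 0)
  clear (3,0): R3 −= (3)R0 → (0, 0, 3, 2)
pivot(1,1): swap R1↔R2
pivot(1,1)=4: scale R1 → (0, 1, 1, 0)
  clear (0,1): R0 −= (3)R1 → (1, 0, 3, 0)
pivot(2,2)=3: scale R2 → (0, 0, 1, 4)
  clear (0,2): R0 −= (3)R2 → (1, 0, 0, 3)
  clear (1,2): R1 −= (1)R2 → (0, 1, 0, 1)
  clear (3,2): R3 −= (3)R2 → (0, 0, 0, 0)
col 3: no nonzero at/below row 3; advance.

rank = 3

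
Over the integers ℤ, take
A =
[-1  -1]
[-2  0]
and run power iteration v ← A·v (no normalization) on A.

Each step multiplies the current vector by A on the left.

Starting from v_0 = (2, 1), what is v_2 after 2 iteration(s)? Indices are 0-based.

v_2 = (7, 6)

v_0 = (2, 1).
v_1 = A·v_0 = (-3, -4).
v_2 = A·v_1 = (7, 6).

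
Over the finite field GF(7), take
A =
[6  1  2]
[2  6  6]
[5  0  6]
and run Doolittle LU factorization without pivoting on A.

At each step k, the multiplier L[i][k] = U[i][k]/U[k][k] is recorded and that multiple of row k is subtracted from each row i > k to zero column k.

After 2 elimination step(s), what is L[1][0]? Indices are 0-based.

[col 0] pivot 6
  R1 -= 5*R0 → (0, 1, 3)  (L[1][0] := 5)
  R2 -= 2*R0 → (0, 5, 2)  (L[2][0] := 2)
[col 1] pivot 1
  R2 -= 5*R1 → (0, 0, 1)  (L[2][1] := 5)

L[1][0] = 5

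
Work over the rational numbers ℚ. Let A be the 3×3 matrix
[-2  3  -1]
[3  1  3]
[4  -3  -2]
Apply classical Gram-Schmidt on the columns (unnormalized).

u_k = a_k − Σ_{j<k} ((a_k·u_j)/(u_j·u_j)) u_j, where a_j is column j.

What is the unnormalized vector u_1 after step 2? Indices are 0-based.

Step 1: u_0 = a_0 = (-2, 3, 4).
Step 2: u_1 = a_1 − (-15/29)·u_0 = (57/29, 74/29, -27/29).

u_1 = (57/29, 74/29, -27/29)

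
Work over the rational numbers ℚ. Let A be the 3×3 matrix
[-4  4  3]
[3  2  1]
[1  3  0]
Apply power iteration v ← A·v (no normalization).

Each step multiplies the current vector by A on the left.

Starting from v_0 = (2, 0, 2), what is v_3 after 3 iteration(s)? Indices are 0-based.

v_0 = (2, 0, 2).
v_1 = A·v_0 = (-2, 8, 2).
v_2 = A·v_1 = (46, 12, 22).
v_3 = A·v_2 = (-70, 184, 82).

v_3 = (-70, 184, 82)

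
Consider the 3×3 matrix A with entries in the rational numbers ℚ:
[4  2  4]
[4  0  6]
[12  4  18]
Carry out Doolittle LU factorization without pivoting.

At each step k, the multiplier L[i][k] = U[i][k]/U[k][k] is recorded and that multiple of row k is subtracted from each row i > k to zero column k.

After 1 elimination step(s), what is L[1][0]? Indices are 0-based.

k=0: U[0][0]=4
  eliminate (1,0): mult=1, new row 1: (0, -2, 2); set L[1][0]=1
  eliminate (2,0): mult=3, new row 2: (0, -2, 6); set L[2][0]=3

L[1][0] = 1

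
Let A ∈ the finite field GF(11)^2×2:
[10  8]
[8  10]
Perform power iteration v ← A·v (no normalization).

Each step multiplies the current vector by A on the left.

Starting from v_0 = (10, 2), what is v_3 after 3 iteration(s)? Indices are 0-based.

v_0 = (10, 2).
v_1 = A·v_0 = (6, 1).
v_2 = A·v_1 = (2, 3).
v_3 = A·v_2 = (0, 2).

v_3 = (0, 2)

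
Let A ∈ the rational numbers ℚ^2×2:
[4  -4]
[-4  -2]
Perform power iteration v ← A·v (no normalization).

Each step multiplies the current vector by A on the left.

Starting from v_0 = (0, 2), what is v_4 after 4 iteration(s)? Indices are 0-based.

v_0 = (0, 2).
v_1 = A·v_0 = (-8, -4).
v_2 = A·v_1 = (-16, 40).
v_3 = A·v_2 = (-224, -16).
v_4 = A·v_3 = (-832, 928).

v_4 = (-832, 928)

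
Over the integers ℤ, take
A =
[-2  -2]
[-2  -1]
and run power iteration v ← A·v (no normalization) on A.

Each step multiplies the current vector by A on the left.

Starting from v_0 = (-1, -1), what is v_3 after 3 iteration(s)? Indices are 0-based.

v_3 = (50, 39)

v_0 = (-1, -1).
v_1 = A·v_0 = (4, 3).
v_2 = A·v_1 = (-14, -11).
v_3 = A·v_2 = (50, 39).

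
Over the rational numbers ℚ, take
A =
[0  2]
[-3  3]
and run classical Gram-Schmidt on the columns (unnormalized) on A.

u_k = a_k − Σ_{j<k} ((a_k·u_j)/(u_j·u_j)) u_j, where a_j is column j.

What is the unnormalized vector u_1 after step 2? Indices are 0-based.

u_1 = (2, 0)

Step 1: u_0 = a_0 = (0, -3).
Step 2: u_1 = a_1 − (-1)·u_0 = (2, 0).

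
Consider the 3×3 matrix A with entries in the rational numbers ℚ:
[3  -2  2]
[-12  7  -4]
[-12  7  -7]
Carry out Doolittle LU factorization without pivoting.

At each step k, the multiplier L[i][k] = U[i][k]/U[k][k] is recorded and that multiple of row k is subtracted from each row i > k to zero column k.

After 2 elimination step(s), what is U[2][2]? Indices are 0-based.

U[2][2] = -3

k=0: U[0][0]=3
  eliminate (1,0): mult=-4, new row 1: (0, -1, 4); set L[1][0]=-4
  eliminate (2,0): mult=-4, new row 2: (0, -1, 1); set L[2][0]=-4
k=1: U[1][1]=-1
  eliminate (2,1): mult=1, new row 2: (0, 0, -3); set L[2][1]=1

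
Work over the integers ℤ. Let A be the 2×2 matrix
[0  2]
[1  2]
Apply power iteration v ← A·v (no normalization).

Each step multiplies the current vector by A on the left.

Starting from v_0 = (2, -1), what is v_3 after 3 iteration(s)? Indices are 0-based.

v_3 = (-4, -4)

v_0 = (2, -1).
v_1 = A·v_0 = (-2, 0).
v_2 = A·v_1 = (0, -2).
v_3 = A·v_2 = (-4, -4).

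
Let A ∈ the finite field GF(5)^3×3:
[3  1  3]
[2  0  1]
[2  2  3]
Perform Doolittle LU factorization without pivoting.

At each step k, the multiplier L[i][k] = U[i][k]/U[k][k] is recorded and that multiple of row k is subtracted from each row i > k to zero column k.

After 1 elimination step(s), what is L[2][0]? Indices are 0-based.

k=0: U[0][0]=3
  eliminate (1,0): mult=4, new row 1: (0, 1, 4); set L[1][0]=4
  eliminate (2,0): mult=4, new row 2: (0, 3, 1); set L[2][0]=4

L[2][0] = 4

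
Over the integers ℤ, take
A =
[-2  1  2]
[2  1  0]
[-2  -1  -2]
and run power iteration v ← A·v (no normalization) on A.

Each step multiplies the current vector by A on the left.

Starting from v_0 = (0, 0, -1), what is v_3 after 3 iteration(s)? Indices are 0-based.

v_0 = (0, 0, -1).
v_1 = A·v_0 = (-2, 0, 2).
v_2 = A·v_1 = (8, -4, 0).
v_3 = A·v_2 = (-20, 12, -12).

v_3 = (-20, 12, -12)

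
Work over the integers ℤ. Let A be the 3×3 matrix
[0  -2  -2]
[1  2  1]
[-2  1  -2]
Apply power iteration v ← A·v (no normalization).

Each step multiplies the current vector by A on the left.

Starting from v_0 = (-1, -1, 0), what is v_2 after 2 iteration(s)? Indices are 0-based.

v_0 = (-1, -1, 0).
v_1 = A·v_0 = (2, -3, 1).
v_2 = A·v_1 = (4, -3, -9).

v_2 = (4, -3, -9)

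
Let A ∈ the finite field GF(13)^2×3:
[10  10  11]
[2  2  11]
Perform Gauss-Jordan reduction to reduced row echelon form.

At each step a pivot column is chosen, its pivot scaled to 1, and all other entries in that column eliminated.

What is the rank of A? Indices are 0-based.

rank = 2

step 1: normalize row 0 (÷10) = (1, 1, 5)
  row 1: subtract 2×row0 = (0, 0, 1)
skip col 1 (zero from row 1)
step 2: normalize row 1 (÷1) = (0, 0, 1)
  row 0: subtract 5×row1 = (1, 1, 0)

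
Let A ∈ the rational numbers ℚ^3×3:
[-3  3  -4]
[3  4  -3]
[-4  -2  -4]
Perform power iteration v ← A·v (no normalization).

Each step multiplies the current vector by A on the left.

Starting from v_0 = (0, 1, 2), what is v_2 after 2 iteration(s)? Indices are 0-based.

v_0 = (0, 1, 2).
v_1 = A·v_0 = (-5, -2, -10).
v_2 = A·v_1 = (49, 7, 64).

v_2 = (49, 7, 64)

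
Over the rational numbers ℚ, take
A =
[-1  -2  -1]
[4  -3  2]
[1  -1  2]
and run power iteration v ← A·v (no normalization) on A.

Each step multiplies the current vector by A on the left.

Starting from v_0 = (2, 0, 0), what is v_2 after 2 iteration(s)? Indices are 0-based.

v_2 = (-16, -28, -6)

v_0 = (2, 0, 0).
v_1 = A·v_0 = (-2, 8, 2).
v_2 = A·v_1 = (-16, -28, -6).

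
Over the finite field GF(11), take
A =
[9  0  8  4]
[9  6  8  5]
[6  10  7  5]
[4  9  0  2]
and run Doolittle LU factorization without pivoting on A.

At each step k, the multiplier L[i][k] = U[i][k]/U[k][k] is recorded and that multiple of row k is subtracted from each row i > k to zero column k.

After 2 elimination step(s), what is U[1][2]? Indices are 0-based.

k=0: U[0][0]=9
  eliminate (1,0): mult=1, new row 1: (0, 6, 0, 1); set L[1][0]=1
  eliminate (2,0): mult=8, new row 2: (0, 10, 9, 6); set L[2][0]=8
  eliminate (3,0): mult=9, new row 3: (0, 9, 5, 10); set L[3][0]=9
k=1: U[1][1]=6
  eliminate (2,1): mult=9, new row 2: (0, 0, 9, 8); set L[2][1]=9
  eliminate (3,1): mult=7, new row 3: (0, 0, 5, 3); set L[3][1]=7

U[1][2] = 0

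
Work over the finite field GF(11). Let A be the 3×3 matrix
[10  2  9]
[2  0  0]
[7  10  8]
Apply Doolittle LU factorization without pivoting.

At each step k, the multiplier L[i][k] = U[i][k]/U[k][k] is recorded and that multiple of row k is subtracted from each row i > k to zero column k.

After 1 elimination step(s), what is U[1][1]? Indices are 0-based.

U[1][1] = 4

[col 0] pivot 10
  R1 -= 9*R0 → (0, 4, 7)  (L[1][0] := 9)
  R2 -= 4*R0 → (0, 2, 5)  (L[2][0] := 4)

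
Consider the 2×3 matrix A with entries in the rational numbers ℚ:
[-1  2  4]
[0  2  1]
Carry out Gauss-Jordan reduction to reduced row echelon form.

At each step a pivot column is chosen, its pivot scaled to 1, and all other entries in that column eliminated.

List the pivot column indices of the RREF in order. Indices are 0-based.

[1] R0 /= -1  ⇒  (1, -2, -4)
[2] R1 /= 2  ⇒  (0, 1, 1/2)
     R0 -= -2·R1  ⇒  (1, 0, -3)

pivot columns: 0, 1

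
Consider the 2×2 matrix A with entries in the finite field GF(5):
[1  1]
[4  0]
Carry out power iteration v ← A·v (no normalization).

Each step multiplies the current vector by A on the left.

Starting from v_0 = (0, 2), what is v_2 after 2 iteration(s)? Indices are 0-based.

v_2 = (2, 3)

v_0 = (0, 2).
v_1 = A·v_0 = (2, 0).
v_2 = A·v_1 = (2, 3).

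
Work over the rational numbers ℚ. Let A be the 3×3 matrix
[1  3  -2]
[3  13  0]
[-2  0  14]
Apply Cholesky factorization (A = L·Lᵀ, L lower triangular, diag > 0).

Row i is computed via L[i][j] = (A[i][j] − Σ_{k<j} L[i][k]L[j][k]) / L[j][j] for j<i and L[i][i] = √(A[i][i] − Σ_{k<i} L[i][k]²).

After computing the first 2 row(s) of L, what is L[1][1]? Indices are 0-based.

L[1][1] = 2

Step 1: L[0][0] = √(1) = 1.
  L[1][0] = (3) / L[0][0] = 3.
Step 2: L[1][1] = √(4) = 2.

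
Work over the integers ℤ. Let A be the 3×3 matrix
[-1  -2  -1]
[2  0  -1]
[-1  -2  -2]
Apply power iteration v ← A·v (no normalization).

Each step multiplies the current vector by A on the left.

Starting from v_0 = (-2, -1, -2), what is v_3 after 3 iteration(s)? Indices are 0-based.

v_0 = (-2, -1, -2).
v_1 = A·v_0 = (6, -2, 8).
v_2 = A·v_1 = (-10, 4, -18).
v_3 = A·v_2 = (20, -2, 38).

v_3 = (20, -2, 38)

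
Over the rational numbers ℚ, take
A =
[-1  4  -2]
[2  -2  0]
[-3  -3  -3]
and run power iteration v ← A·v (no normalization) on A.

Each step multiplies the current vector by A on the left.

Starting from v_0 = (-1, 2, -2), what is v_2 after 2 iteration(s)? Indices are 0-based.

v_2 = (-43, 38, -30)

v_0 = (-1, 2, -2).
v_1 = A·v_0 = (13, -6, 3).
v_2 = A·v_1 = (-43, 38, -30).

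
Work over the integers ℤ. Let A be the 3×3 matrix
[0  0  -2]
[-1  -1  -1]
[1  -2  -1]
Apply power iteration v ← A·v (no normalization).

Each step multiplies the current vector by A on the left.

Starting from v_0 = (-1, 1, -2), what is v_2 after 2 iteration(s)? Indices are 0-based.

v_0 = (-1, 1, -2).
v_1 = A·v_0 = (4, 2, -1).
v_2 = A·v_1 = (2, -5, 1).

v_2 = (2, -5, 1)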